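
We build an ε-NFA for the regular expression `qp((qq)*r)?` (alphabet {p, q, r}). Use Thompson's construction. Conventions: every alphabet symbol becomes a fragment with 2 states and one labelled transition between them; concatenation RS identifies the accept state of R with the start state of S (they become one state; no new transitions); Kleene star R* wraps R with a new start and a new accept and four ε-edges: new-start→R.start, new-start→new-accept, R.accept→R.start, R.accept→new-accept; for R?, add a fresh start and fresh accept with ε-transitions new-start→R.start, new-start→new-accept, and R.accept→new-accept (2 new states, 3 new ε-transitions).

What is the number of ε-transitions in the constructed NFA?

By structural recursion:
Each of the 5 symbol leaves contributes 0 ε-transitions.
  qq → 0 ε-transitions
  (qq)* → 4 ε-transitions
  (qq)*r → 4 ε-transitions
  ((qq)*r)? → 7 ε-transitions
  qp((qq)*r)? → 7 ε-transitions

7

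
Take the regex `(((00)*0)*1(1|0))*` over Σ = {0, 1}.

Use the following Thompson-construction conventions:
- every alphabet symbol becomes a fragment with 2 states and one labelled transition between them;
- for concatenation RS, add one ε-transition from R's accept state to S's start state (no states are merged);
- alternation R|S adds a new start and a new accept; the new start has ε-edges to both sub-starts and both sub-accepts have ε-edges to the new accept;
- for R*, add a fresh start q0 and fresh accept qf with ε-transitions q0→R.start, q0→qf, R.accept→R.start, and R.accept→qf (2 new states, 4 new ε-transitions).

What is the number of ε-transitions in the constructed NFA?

Recursing over subexpressions:
Each of the 6 symbol leaves contributes 0 ε-transitions.
  00 : 1 ε-transition
  (00)* : 5 ε-transitions
  (00)*0 : 6 ε-transitions
  ((00)*0)* : 10 ε-transitions
  1|0 : 4 ε-transitions
  ((00)*0)*1(1|0) : 16 ε-transitions
  (((00)*0)*1(1|0))* : 20 ε-transitions

20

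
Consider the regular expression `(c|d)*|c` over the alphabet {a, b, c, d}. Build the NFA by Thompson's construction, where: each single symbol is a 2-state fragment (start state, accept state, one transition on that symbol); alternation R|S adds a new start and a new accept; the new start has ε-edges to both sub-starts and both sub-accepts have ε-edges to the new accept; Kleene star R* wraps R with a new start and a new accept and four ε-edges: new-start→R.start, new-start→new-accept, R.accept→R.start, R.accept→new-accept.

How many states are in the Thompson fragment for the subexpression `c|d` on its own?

6

Fragment for `c|d`:
Each of the 2 symbol leaves contributes a 2-state fragment.
  c|d : 6 states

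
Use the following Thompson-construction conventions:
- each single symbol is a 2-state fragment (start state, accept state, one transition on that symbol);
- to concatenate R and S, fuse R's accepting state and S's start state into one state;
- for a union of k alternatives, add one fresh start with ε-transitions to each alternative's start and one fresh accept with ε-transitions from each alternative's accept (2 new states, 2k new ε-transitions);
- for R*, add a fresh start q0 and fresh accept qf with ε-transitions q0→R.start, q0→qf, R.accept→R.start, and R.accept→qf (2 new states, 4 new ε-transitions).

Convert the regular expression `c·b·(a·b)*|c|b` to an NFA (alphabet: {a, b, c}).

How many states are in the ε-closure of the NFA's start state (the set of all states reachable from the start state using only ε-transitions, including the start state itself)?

4

Compute the ε-closure size of each fragment's start state recursively; a symbol fragment's start has no outgoing ε-edge, so its closure is just itself (size 1).
  a·b : same as the first factor's closure: |ε-closure| = 1
  (a·b)* : new start has ε-edges to the inner start and to the new accept, so |ε-closure| = 2 + 1 = 3
  c·b·(a·b)* : same as the first factor's closure: |ε-closure| = 1
  c·b·(a·b)*|c|b : |ε-closure| = 1 + 1 + 1 + 1 = 4 (the new accept is not ε-reachable since no branch accepts ε)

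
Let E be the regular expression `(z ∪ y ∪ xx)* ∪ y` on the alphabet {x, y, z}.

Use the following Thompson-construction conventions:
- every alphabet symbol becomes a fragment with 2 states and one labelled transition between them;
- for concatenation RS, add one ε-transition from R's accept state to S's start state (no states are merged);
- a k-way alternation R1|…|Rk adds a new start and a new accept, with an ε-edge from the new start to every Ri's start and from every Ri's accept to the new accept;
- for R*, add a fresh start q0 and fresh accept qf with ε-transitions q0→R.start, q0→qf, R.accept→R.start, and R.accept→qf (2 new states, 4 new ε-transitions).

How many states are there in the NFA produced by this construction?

16

Bottom-up over the parse tree:
Each of the 5 symbol leaves contributes a 2-state fragment.
  xx — 4 states
  z ∪ y ∪ xx — 10 states
  (z ∪ y ∪ xx)* — 12 states
  (z ∪ y ∪ xx)* ∪ y — 16 states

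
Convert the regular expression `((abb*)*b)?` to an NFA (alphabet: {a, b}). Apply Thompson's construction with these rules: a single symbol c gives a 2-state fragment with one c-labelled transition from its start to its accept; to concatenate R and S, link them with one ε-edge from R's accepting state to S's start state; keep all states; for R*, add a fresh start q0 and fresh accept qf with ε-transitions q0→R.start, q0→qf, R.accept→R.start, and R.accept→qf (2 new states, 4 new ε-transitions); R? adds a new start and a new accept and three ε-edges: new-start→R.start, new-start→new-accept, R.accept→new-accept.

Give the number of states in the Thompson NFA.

Per subexpression:
Each of the 4 symbol leaves contributes a 2-state fragment.
  b* = 4 states
  abb* = 8 states
  (abb*)* = 10 states
  (abb*)*b = 12 states
  ((abb*)*b)? = 14 states

14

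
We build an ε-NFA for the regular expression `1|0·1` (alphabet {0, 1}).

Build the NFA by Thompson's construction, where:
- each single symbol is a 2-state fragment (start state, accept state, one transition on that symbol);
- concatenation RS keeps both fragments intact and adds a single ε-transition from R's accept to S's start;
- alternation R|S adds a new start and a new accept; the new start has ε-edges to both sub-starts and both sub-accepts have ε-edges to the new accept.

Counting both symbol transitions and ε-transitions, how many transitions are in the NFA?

By structural recursion:
Each of the 3 symbol leaves contributes 1 transition (1 symbol, 0 ε).
  0·1 = 3 transitions (2 symbol, 1 ε)
  1|0·1 = 8 transitions (3 symbol, 5 ε)

8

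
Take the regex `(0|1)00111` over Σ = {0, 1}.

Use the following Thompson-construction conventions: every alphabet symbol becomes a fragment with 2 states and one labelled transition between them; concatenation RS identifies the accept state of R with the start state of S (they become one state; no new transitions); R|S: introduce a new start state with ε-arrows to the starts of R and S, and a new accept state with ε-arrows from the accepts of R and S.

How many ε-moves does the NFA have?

Per subexpression:
Each of the 7 symbol leaves contributes 0 ε-transitions.
  0|1 → 4 ε-transitions
  (0|1)00111 → 4 ε-transitions

4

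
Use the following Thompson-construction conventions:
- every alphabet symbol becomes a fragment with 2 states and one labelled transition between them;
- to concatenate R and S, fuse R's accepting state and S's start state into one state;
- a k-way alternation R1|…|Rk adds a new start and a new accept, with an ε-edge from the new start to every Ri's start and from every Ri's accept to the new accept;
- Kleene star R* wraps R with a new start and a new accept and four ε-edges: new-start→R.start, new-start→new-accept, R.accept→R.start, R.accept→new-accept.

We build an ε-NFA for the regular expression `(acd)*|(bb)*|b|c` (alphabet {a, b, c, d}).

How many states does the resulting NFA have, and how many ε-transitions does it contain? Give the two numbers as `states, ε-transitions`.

17, 16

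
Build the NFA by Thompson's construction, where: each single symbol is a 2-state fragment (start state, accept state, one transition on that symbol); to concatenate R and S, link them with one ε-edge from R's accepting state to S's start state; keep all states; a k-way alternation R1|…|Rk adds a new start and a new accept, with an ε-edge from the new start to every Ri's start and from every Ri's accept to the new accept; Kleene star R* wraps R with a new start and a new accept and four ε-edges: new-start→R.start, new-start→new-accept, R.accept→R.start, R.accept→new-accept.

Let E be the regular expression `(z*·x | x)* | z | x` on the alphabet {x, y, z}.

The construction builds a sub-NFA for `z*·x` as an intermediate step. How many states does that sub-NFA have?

6

Fragment for `z*·x`:
Each of the 2 symbol leaves contributes a 2-state fragment.
  z* → 4 states
  z*·x → 6 states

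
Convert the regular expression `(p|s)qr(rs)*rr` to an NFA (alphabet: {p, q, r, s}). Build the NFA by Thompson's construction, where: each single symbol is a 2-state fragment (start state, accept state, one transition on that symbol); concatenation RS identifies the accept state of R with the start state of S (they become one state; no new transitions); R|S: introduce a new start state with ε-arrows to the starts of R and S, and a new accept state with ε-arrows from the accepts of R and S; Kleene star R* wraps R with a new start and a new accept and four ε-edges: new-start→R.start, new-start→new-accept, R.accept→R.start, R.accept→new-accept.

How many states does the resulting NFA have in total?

Building bottom-up:
Each of the 8 symbol leaves contributes a 2-state fragment.
  p|s — 6 states
  rs — 3 states
  (rs)* — 5 states
  (p|s)qr(rs)*rr — 14 states

14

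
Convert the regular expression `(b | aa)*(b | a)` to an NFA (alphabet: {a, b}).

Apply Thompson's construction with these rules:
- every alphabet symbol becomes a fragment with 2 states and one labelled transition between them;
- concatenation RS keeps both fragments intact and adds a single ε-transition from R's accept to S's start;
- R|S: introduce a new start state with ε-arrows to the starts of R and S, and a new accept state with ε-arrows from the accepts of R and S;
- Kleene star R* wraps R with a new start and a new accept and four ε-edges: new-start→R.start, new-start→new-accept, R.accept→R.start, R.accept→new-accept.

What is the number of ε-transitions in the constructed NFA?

14

Building bottom-up:
Each of the 5 symbol leaves contributes 0 ε-transitions.
  aa — 1 ε-transition
  b | aa — 5 ε-transitions
  (b | aa)* — 9 ε-transitions
  b | a — 4 ε-transitions
  (b | aa)*(b | a) — 14 ε-transitions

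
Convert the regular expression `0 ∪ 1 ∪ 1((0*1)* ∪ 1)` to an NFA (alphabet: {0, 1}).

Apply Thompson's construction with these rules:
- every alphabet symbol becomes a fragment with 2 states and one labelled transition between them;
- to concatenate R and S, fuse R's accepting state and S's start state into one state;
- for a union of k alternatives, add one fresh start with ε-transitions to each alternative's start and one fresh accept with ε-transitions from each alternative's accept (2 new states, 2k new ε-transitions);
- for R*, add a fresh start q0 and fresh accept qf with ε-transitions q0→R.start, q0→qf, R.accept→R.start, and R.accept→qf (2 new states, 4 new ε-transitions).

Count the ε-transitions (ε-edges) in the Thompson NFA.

Recursing over subexpressions:
Each of the 6 symbol leaves contributes 0 ε-transitions.
  0* : 4 ε-transitions
  0*1 : 4 ε-transitions
  (0*1)* : 8 ε-transitions
  (0*1)* ∪ 1 : 12 ε-transitions
  1((0*1)* ∪ 1) : 12 ε-transitions
  0 ∪ 1 ∪ 1((0*1)* ∪ 1) : 18 ε-transitions

18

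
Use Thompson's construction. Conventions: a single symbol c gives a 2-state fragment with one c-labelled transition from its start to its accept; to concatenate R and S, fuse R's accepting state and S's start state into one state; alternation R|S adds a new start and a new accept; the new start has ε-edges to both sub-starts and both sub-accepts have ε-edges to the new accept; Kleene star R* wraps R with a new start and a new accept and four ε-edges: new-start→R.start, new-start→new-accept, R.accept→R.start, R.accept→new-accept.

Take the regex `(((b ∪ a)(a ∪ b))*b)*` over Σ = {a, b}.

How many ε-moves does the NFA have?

16

Bottom-up over the parse tree:
Each of the 5 symbol leaves contributes 0 ε-transitions.
  b ∪ a → 4 ε-transitions
  a ∪ b → 4 ε-transitions
  (b ∪ a)(a ∪ b) → 8 ε-transitions
  ((b ∪ a)(a ∪ b))* → 12 ε-transitions
  ((b ∪ a)(a ∪ b))*b → 12 ε-transitions
  (((b ∪ a)(a ∪ b))*b)* → 16 ε-transitions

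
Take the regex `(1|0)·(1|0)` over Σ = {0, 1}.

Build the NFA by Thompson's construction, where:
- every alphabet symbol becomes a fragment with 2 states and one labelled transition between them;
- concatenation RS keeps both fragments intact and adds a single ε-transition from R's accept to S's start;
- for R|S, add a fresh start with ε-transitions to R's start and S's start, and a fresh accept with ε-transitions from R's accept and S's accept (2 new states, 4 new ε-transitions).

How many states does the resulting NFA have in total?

12

Per subexpression:
Each of the 4 symbol leaves contributes a 2-state fragment.
  1|0 = 6 states
  1|0 = 6 states
  (1|0)·(1|0) = 12 states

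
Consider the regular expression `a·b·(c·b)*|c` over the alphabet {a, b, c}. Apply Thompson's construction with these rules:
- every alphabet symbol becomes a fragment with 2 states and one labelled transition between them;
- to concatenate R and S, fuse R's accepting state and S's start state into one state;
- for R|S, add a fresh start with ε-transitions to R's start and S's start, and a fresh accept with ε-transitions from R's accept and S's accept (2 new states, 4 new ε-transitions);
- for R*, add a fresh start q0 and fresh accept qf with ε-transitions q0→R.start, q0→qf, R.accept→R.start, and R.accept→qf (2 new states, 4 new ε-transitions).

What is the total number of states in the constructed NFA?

By structural recursion:
Each of the 5 symbol leaves contributes a 2-state fragment.
  c·b — 3 states
  (c·b)* — 5 states
  a·b·(c·b)* — 7 states
  a·b·(c·b)*|c — 11 states

11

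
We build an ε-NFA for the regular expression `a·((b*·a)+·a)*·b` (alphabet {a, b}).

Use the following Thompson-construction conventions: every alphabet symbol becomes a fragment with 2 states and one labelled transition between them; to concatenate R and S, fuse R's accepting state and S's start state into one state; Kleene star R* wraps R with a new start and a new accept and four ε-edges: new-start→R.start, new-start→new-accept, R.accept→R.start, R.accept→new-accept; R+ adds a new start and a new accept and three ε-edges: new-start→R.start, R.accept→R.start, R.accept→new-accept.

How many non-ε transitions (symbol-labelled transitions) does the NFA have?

5

Building bottom-up:
Each of the 5 symbol leaves contributes exactly 1 symbol transition.
  b* — 1 symbol transition
  b*·a — 2 symbol transitions
  (b*·a)+ — 2 symbol transitions
  (b*·a)+·a — 3 symbol transitions
  ((b*·a)+·a)* — 3 symbol transitions
  a·((b*·a)+·a)*·b — 5 symbol transitions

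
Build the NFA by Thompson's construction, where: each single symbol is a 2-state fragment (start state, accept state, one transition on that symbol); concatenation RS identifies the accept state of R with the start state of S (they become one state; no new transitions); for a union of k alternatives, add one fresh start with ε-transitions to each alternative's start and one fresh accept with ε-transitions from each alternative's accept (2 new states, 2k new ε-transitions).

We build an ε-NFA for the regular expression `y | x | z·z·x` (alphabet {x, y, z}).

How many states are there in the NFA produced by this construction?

10

Building bottom-up:
Each of the 5 symbol leaves contributes a 2-state fragment.
  z·z·x → 4 states
  y | x | z·z·x → 10 states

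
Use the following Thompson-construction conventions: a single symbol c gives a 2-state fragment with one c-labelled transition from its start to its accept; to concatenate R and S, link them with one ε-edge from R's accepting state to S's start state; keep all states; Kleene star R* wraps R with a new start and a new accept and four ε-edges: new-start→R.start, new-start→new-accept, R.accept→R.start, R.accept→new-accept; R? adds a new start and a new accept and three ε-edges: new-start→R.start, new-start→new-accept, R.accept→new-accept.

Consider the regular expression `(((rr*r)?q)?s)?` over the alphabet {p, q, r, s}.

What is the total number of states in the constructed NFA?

18

Recursing over subexpressions:
Each of the 5 symbol leaves contributes a 2-state fragment.
  r* → 4 states
  rr*r → 8 states
  (rr*r)? → 10 states
  (rr*r)?q → 12 states
  ((rr*r)?q)? → 14 states
  ((rr*r)?q)?s → 16 states
  (((rr*r)?q)?s)? → 18 states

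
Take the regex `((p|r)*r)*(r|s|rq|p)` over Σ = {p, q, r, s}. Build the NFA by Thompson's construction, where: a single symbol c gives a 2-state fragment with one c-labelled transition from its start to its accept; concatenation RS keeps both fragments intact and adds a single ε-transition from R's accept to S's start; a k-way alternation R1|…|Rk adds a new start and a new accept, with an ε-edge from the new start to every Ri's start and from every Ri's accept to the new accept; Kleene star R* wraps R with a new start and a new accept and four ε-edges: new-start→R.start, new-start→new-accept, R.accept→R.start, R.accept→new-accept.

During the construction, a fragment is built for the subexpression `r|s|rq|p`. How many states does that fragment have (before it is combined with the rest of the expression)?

12

Fragment for `r|s|rq|p`:
Each of the 5 symbol leaves contributes a 2-state fragment.
  rq → 4 states
  r|s|rq|p → 12 states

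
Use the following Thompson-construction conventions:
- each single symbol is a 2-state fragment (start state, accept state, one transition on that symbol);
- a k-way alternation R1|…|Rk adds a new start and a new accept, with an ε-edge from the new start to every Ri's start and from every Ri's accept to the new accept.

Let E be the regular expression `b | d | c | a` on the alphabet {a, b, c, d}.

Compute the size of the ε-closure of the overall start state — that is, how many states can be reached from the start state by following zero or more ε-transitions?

5

Work bottom-up. For each fragment F, track |ε-closure(F.start)| and whether F's accept lies in that closure (i.e. whether F accepts ε). A single-symbol fragment has closure size 1 and does not accept ε.
  b | d | c | a → new start ε-reaches every alternative's start; none of them accept ε, so the new accept is not reached: |closure| = 1 + 1 + 1 + 1 + 1 = 5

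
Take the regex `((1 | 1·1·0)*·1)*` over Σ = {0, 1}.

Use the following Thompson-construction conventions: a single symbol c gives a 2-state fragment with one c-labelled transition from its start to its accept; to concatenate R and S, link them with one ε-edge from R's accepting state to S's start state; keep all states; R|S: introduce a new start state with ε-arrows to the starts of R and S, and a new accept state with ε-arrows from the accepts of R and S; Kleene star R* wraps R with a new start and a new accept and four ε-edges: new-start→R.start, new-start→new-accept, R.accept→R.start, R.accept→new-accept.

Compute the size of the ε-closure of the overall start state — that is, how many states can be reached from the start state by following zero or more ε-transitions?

8

Compute the ε-closure size of each fragment's start state recursively; a symbol fragment's start has no outgoing ε-edge, so its closure is just itself (size 1).
  1·1·0 — |closure| equals the left operand's closure size = 1 (its accept is not ε-reachable, so the closure stops there)
  1 | 1·1·0 — |closure| = 1 + 1 + 1 = 3 (the new accept is not ε-reachable since no branch accepts ε)
  (1 | 1·1·0)* — new start has ε-edges to the inner start and to the new accept, so |closure| = 2 + 3 = 5
  (1 | 1·1·0)*·1 — the left operand accepts ε, so the closure extends into the next operand (via the concat ε-link); |closure| = 5 + 1 = 6
  ((1 | 1·1·0)*·1)* — the star's fresh start ε-reaches both the body's start and the fresh accept: |closure| = 2 + 6 = 8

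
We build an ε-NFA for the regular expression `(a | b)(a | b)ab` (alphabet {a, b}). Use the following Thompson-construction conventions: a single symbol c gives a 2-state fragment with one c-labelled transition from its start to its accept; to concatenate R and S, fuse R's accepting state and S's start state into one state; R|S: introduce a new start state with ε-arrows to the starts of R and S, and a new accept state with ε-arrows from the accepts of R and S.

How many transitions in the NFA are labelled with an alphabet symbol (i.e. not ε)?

Bottom-up over the parse tree:
Each of the 6 symbol leaves contributes exactly 1 symbol transition.
  a | b — 2 symbol transitions
  a | b — 2 symbol transitions
  (a | b)(a | b)ab — 6 symbol transitions

6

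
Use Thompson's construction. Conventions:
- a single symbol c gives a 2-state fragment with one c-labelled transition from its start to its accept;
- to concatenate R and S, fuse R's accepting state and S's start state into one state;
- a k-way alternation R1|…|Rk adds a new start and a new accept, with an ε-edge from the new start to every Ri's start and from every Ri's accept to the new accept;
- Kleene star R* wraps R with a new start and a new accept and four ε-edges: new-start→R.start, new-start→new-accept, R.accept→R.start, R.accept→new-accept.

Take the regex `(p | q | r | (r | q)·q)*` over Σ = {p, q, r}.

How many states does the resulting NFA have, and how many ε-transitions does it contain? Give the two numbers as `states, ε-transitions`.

17, 16

By structural recursion:
Each of the 6 symbol leaves contributes 2 states and 0 ε-transitions.
  r | q — 6 states, 4 ε-transitions
  (r | q)·q — 7 states, 4 ε-transitions
  p | q | r | (r | q)·q — 15 states, 12 ε-transitions
  (p | q | r | (r | q)·q)* — 17 states, 16 ε-transitions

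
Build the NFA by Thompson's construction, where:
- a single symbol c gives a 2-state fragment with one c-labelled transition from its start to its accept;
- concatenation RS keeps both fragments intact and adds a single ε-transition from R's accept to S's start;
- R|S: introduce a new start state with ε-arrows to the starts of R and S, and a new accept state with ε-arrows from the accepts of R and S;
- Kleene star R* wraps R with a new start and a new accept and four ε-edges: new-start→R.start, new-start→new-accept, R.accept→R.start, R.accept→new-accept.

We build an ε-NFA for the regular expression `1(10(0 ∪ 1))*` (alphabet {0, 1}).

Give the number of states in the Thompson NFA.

Recursing over subexpressions:
Each of the 5 symbol leaves contributes a 2-state fragment.
  0 ∪ 1 : 6 states
  10(0 ∪ 1) : 10 states
  (10(0 ∪ 1))* : 12 states
  1(10(0 ∪ 1))* : 14 states

14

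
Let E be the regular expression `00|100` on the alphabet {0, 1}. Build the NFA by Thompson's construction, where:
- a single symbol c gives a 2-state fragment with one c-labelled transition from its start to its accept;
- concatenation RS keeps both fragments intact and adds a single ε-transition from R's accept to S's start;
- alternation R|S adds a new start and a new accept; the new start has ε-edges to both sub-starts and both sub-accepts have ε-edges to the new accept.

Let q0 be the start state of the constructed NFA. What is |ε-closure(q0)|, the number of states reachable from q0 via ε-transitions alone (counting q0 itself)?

Work bottom-up. For each fragment F, track |ε-closure(F.start)| and whether F's accept lies in that closure (i.e. whether F accepts ε). A single-symbol fragment has closure size 1 and does not accept ε.
  00 — same as the first factor's closure: C = 1
  100 — same as the first factor's closure: C = 1
  00|100 — new start ε-reaches every alternative's start; none of them accept ε, so the new accept is not reached: C = 1 + 1 + 1 = 3

3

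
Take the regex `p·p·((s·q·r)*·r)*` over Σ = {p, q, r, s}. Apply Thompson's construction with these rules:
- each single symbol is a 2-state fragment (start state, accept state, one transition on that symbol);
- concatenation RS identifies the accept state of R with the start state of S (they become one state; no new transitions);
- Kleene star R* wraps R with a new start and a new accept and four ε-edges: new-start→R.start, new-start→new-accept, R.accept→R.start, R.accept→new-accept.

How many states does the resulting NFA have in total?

11

Per subexpression:
Each of the 6 symbol leaves contributes a 2-state fragment.
  s·q·r → 4 states
  (s·q·r)* → 6 states
  (s·q·r)*·r → 7 states
  ((s·q·r)*·r)* → 9 states
  p·p·((s·q·r)*·r)* → 11 states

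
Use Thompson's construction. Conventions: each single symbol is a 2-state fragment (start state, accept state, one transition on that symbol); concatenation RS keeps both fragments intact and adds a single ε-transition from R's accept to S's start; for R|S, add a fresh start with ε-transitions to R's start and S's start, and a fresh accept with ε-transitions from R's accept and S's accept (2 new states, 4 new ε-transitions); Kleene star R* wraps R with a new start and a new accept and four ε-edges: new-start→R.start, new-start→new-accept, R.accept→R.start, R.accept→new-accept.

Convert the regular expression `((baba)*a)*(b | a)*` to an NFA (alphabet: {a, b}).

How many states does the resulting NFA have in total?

Bottom-up over the parse tree:
Each of the 7 symbol leaves contributes a 2-state fragment.
  baba — 8 states
  (baba)* — 10 states
  (baba)*a — 12 states
  ((baba)*a)* — 14 states
  b | a — 6 states
  (b | a)* — 8 states
  ((baba)*a)*(b | a)* — 22 states

22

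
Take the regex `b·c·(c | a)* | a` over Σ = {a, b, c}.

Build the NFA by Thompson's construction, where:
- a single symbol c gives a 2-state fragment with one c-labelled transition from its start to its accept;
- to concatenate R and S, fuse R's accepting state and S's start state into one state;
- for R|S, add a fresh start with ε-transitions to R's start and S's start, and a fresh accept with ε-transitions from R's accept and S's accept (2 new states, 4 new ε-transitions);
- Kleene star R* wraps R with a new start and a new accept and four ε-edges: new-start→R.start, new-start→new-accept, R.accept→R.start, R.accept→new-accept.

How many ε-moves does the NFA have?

12

Bottom-up over the parse tree:
Each of the 5 symbol leaves contributes 0 ε-transitions.
  c | a — 4 ε-transitions
  (c | a)* — 8 ε-transitions
  b·c·(c | a)* — 8 ε-transitions
  b·c·(c | a)* | a — 12 ε-transitions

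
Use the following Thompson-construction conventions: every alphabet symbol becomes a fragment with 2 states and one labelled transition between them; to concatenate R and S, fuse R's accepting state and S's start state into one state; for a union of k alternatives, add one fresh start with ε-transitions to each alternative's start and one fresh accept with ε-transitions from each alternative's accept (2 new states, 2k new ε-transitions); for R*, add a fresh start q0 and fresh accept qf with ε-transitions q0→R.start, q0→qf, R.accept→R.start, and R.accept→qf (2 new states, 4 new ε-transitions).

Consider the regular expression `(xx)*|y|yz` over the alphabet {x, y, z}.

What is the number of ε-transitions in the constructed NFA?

Per subexpression:
Each of the 5 symbol leaves contributes 0 ε-transitions.
  xx → 0 ε-transitions
  (xx)* → 4 ε-transitions
  yz → 0 ε-transitions
  (xx)*|y|yz → 10 ε-transitions

10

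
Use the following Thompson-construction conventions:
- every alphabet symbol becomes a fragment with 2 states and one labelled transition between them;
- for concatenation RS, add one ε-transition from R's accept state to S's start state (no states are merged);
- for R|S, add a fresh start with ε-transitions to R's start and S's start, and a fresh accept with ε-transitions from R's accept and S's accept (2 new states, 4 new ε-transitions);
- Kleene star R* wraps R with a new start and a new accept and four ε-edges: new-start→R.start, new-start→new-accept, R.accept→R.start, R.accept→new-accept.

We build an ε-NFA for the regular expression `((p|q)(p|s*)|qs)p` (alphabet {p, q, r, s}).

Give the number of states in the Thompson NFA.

22

Bottom-up over the parse tree:
Each of the 7 symbol leaves contributes a 2-state fragment.
  p|q — 6 states
  s* — 4 states
  p|s* — 8 states
  (p|q)(p|s*) — 14 states
  qs — 4 states
  (p|q)(p|s*)|qs — 20 states
  ((p|q)(p|s*)|qs)p — 22 states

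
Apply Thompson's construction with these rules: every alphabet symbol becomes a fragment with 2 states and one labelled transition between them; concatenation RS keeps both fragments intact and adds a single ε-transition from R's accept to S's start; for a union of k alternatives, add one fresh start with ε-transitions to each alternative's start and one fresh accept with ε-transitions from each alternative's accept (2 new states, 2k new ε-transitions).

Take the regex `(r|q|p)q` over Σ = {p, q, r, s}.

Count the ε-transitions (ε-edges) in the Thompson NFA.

7

Per subexpression:
Each of the 4 symbol leaves contributes 0 ε-transitions.
  r|q|p — 6 ε-transitions
  (r|q|p)q — 7 ε-transitions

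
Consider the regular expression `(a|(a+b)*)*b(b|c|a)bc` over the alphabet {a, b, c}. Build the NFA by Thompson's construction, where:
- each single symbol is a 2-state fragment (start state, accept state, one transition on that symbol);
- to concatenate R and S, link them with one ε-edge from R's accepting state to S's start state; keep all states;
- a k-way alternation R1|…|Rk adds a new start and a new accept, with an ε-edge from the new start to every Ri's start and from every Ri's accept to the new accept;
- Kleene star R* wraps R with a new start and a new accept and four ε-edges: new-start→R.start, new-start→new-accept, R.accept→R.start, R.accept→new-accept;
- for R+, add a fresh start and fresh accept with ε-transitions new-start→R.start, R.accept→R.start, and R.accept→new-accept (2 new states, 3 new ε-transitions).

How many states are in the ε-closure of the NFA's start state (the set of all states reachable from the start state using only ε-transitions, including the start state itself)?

10

Work bottom-up. For each fragment F, track |ε-closure(F.start)| and whether F's accept lies in that closure (i.e. whether F accepts ε). A single-symbol fragment has closure size 1 and does not accept ε.
  a+ : |closure| = 1 + 1 = 2 (the body doesn't accept ε, so the new accept is not reached)
  a+b : same as the first factor's closure: |closure| = 2
  (a+b)* : the star's fresh start ε-reaches both the body's start and the fresh accept: |closure| = 2 + 2 = 4
  a|(a+b)* : new start ε-reaches every alternative's start; at least one alternative accepts ε, so the union's new accept is reached too: |closure| = 1 + 1 + 4 + 1 = 7
  (a|(a+b)*)* : the star's fresh start ε-reaches both the body's start and the fresh accept: |closure| = 2 + 7 = 9
  b|c|a : |closure| = 1 + 1 + 1 + 1 = 4 (the new accept is not ε-reachable since no branch accepts ε)
  (a|(a+b)*)*b(b|c|a)bc : the left operand accepts ε, so the closure extends into the next operand (via the concat ε-link); |closure| = 9 + 1 = 10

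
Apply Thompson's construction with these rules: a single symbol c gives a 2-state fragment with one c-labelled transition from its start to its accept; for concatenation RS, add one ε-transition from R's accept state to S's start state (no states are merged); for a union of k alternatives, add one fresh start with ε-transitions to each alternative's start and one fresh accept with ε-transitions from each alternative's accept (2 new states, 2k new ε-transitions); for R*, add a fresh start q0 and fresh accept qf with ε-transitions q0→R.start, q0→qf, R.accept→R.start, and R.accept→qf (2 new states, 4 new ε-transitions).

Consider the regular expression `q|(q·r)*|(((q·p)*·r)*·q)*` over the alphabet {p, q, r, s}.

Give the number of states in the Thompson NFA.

Per subexpression:
Each of the 7 symbol leaves contributes a 2-state fragment.
  q·r → 4 states
  (q·r)* → 6 states
  q·p → 4 states
  (q·p)* → 6 states
  (q·p)*·r → 8 states
  ((q·p)*·r)* → 10 states
  ((q·p)*·r)*·q → 12 states
  (((q·p)*·r)*·q)* → 14 states
  q|(q·r)*|(((q·p)*·r)*·q)* → 24 states

24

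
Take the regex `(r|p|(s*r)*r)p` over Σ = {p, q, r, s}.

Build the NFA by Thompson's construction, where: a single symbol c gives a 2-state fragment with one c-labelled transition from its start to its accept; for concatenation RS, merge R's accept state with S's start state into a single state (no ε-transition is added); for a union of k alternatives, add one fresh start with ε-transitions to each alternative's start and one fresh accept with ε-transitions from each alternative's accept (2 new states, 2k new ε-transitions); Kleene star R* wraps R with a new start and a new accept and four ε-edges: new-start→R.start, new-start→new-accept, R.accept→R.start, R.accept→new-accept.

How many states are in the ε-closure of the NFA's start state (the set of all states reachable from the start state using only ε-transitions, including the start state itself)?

8

Work bottom-up. For each fragment F, track |ε-closure(F.start)| and whether F's accept lies in that closure (i.e. whether F accepts ε). A single-symbol fragment has closure size 1 and does not accept ε.
  s* → the star's fresh start ε-reaches both the body's start and the fresh accept: C = 2 + 1 = 3
  s*r → the left operand accepts ε, so the closure extends into the next operand (the shared merged state is already counted); C = 3 + (1−1) = 3
  (s*r)* → new start has ε-edges to the inner start and to the new accept, so C = 2 + 3 = 5
  (s*r)*r → C = 5 + (1−1) = 5 (closure spills across the concat boundary because the left factor accepts ε)
  r|p|(s*r)*r → C = 1 + 1 + 1 + 5 = 8 (the new accept is not ε-reachable since no branch accepts ε)
  (r|p|(s*r)*r)p → C equals the left operand's closure size = 8 (its accept is not ε-reachable, so the closure stops there)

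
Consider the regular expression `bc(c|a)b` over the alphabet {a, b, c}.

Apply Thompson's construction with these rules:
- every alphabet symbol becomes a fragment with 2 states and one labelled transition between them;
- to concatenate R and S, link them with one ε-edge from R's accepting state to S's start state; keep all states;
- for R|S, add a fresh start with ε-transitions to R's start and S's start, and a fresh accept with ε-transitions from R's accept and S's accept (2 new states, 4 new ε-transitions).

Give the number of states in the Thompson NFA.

12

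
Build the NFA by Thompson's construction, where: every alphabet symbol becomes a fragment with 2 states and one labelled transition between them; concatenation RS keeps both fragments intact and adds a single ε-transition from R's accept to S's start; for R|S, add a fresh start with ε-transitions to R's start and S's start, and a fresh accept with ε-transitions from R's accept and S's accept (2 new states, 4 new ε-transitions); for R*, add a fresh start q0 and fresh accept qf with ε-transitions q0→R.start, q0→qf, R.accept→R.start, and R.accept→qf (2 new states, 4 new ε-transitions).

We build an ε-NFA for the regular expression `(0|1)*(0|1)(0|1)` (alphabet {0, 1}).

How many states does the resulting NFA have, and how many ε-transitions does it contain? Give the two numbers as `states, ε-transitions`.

Building bottom-up:
Each of the 6 symbol leaves contributes 2 states and 0 ε-transitions.
  0|1 = 6 states, 4 ε-transitions
  (0|1)* = 8 states, 8 ε-transitions
  0|1 = 6 states, 4 ε-transitions
  0|1 = 6 states, 4 ε-transitions
  (0|1)*(0|1)(0|1) = 20 states, 18 ε-transitions

20, 18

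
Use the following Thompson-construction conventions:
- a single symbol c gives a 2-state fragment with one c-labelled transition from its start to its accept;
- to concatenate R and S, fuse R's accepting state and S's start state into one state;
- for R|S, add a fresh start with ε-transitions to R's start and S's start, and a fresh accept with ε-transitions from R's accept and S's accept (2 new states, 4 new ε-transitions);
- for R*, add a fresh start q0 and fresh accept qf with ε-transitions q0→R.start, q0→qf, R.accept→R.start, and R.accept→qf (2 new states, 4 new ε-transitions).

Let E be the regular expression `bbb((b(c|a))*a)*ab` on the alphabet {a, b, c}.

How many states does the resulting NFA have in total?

17

Building bottom-up:
Each of the 9 symbol leaves contributes a 2-state fragment.
  c|a → 6 states
  b(c|a) → 7 states
  (b(c|a))* → 9 states
  (b(c|a))*a → 10 states
  ((b(c|a))*a)* → 12 states
  bbb((b(c|a))*a)*ab → 17 states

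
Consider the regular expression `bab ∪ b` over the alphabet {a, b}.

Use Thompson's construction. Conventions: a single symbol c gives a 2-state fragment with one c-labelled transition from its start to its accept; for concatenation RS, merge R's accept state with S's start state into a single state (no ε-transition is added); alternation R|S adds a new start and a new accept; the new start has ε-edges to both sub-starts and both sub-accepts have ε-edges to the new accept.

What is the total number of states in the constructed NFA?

8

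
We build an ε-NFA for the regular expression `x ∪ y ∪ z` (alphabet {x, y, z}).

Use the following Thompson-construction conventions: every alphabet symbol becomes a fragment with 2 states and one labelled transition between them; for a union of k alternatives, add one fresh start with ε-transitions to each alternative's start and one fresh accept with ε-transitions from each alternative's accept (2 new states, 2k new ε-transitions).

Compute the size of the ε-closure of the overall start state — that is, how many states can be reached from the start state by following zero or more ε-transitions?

4

Work bottom-up. For each fragment F, track |ε-closure(F.start)| and whether F's accept lies in that closure (i.e. whether F accepts ε). A single-symbol fragment has closure size 1 and does not accept ε.
  x ∪ y ∪ z → |closure| = 1 + 1 + 1 + 1 = 4 (the new accept is not ε-reachable since no branch accepts ε)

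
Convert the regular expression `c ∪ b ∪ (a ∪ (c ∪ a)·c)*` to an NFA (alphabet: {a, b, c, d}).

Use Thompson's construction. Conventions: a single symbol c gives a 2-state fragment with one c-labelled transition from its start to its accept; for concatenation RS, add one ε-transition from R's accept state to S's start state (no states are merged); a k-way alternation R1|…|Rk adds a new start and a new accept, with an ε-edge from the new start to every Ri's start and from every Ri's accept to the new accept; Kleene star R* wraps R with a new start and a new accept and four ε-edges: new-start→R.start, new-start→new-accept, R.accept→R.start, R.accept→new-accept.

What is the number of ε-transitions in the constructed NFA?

By structural recursion:
Each of the 6 symbol leaves contributes 0 ε-transitions.
  c ∪ a : 4 ε-transitions
  (c ∪ a)·c : 5 ε-transitions
  a ∪ (c ∪ a)·c : 9 ε-transitions
  (a ∪ (c ∪ a)·c)* : 13 ε-transitions
  c ∪ b ∪ (a ∪ (c ∪ a)·c)* : 19 ε-transitions

19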